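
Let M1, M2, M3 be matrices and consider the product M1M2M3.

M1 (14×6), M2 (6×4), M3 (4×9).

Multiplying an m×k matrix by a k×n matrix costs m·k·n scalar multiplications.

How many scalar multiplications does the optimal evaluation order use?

840

Order (M1(M2M3)): (M2M3): 6×4 by 4×9 → 6×9, cost 6·4·9 = 216; (M1(M2M3)): 14×6 by 6×9 → 14×9, cost 14·6·9 = 756; cumulative 972. Total 972.
Order ((M1M2)M3): (M1M2): 14×6 by 6×4 → 14×4, cost 14·6·4 = 336; ((M1M2)M3): 14×4 by 4×9 → 14×9, cost 14·4·9 = 504; cumulative 840. Total 840.
Minimum: 840.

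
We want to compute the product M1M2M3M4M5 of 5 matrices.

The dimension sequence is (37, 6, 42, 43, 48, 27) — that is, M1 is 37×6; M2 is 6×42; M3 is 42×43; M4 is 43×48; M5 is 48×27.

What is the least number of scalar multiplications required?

36990

Adjacent pairs: M1M2 = 37·6·42 = 9324; M2M3 = 6·42·43 = 10836; M3M4 = 42·43·48 = 86688; M4M5 = 43·48·27 = 55728.
Length 3: M1..M3: k=1: 0+10836+37·6·43=20382; k=2: 9324+0+37·42·43=76146 → min 20382 | M2..M4: k=2: 0+86688+6·42·48=98784; k=3: 10836+0+6·43·48=23220 → min 23220 | M3..M5: k=3: 0+55728+42·43·27=104490; k=4: 86688+0+42·48·27=141120 → min 104490.
Length 4: M1..M4: k=1: 0+23220+37·6·48=33876; k=2: 9324+86688+37·42·48=170604; k=3: 20382+0+37·43·48=96750 → min 33876 | M2..M5: k=2: 0+104490+6·42·27=111294; k=3: 10836+55728+6·43·27=73530; k=4: 23220+0+6·48·27=30996 → min 30996.
Length 5: M1..M5: k=1: 0+30996+37·6·27=36990; k=2: 9324+104490+37·42·27=155772; k=3: 20382+55728+37·43·27=119067; k=4: 33876+0+37·48·27=81828 → min 36990.
Optimal order: (M1(((M2M3)M4)M5)) with cost 36990.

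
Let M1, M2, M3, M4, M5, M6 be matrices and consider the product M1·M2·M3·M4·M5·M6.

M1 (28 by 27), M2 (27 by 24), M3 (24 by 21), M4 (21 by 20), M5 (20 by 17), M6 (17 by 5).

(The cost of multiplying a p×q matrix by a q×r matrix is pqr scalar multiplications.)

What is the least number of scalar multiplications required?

13340

Adjacent pairs: M1M2 = 28·27·24 = 18144; M2M3 = 27·24·21 = 13608; M3M4 = 24·21·20 = 10080; M4M5 = 21·20·17 = 7140; M5M6 = 20·17·5 = 1700.
Length 3: M1..M3: k=1: 0+13608+28·27·21=29484; k=2: 18144+0+28·24·21=32256 → min 29484 | M2..M4: k=2: 0+10080+27·24·20=23040; k=3: 13608+0+27·21·20=24948 → min 23040 | M3..M5: k=3: 0+7140+24·21·17=15708; k=4: 10080+0+24·20·17=18240 → min 15708 | M4..M6: k=4: 0+1700+21·20·5=3800; k=5: 7140+0+21·17·5=8925 → min 3800.
Length 4: M1..M4: k=1: 0+23040+28·27·20=38160; k=2: 18144+10080+28·24·20=41664; k=3: 29484+0+28·21·20=41244 → min 38160 | M2..M5: k=2: 0+15708+27·24·17=26724; k=3: 13608+7140+27·21·17=30387; k=4: 23040+0+27·20·17=32220 → min 26724 | M3..M6: k=3: 0+3800+24·21·5=6320; k=4: 10080+1700+24·20·5=14180; k=5: 15708+0+24·17·5=17748 → min 6320.
Length 5: M1..M5: k=1: 0+26724+28·27·17=39576; k=2: 18144+15708+28·24·17=45276; k=3: 29484+7140+28·21·17=46620; k=4: 38160+0+28·20·17=47680 → min 39576 | M2..M6: k=2: 0+6320+27·24·5=9560; k=3: 13608+3800+27·21·5=20243; k=4: 23040+1700+27·20·5=27440; k=5: 26724+0+27·17·5=29019 → min 9560.
Length 6: M1..M6: k=1: 0+9560+28·27·5=13340; k=2: 18144+6320+28·24·5=27824; k=3: 29484+3800+28·21·5=36224; k=4: 38160+1700+28·20·5=42660; k=5: 39576+0+28·17·5=41956 → min 13340.
Optimal order: (M1·(M2·(M3·(M4·(M5·M6))))) with cost 13340.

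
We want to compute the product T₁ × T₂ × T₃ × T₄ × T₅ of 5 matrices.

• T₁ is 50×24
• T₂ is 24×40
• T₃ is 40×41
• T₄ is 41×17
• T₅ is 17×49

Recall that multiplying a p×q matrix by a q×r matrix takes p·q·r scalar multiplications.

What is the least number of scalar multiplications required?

Adjacent pairs: T₁T₂ = 50·24·40 = 48000; T₂T₃ = 24·40·41 = 39360; T₃T₄ = 40·41·17 = 27880; T₄T₅ = 41·17·49 = 34153.
Length 3: T₁..T₃: k=1: 0+39360+50·24·41=88560; k=2: 48000+0+50·40·41=130000 → min 88560 | T₂..T₄: k=2: 0+27880+24·40·17=44200; k=3: 39360+0+24·41·17=56088 → min 44200 | T₃..T₅: k=3: 0+34153+40·41·49=114513; k=4: 27880+0+40·17·49=61200 → min 61200.
Length 4: T₁..T₄: k=1: 0+44200+50·24·17=64600; k=2: 48000+27880+50·40·17=109880; k=3: 88560+0+50·41·17=123410 → min 64600 | T₂..T₅: k=2: 0+61200+24·40·49=108240; k=3: 39360+34153+24·41·49=121729; k=4: 44200+0+24·17·49=64192 → min 64192.
Length 5: T₁..T₅: k=1: 0+64192+50·24·49=122992; k=2: 48000+61200+50·40·49=207200; k=3: 88560+34153+50·41·49=223163; k=4: 64600+0+50·17·49=106250 → min 106250.
Optimal order: ((T₁ × (T₂ × (T₃ × T₄))) × T₅) with cost 106250.

106250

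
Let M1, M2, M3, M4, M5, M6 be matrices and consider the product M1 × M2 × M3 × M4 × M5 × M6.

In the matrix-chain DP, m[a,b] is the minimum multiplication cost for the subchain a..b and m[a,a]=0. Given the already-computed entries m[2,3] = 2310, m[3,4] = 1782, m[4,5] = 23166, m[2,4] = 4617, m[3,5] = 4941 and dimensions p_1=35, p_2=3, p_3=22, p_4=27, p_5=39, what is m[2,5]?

m[2,5] = min over k∈[2,4] of m[2,k]+m[k+1,5]+p_{1}·p_k·p_{5}.
k=2: 0 + 4941 + 35·3·39 = 9036; k=3: 2310 + 23166 + 35·22·39 = 55506; k=4: 4617 + 0 + 35·27·39 = 41472.
Minimum: 9036 at k=2.

9036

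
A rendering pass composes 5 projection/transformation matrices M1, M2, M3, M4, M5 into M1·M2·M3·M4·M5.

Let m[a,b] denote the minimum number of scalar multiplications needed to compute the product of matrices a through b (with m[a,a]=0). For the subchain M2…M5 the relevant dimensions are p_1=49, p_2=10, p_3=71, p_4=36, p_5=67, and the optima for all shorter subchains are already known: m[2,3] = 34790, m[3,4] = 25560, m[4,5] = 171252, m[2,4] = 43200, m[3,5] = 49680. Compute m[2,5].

82510

m[2,5] = min over k∈[2,4] of m[2,k]+m[k+1,5]+p_{1}·p_k·p_{5}.
k=2: 0 + 49680 + 49·10·67 = 82510; k=3: 34790 + 171252 + 49·71·67 = 439135; k=4: 43200 + 0 + 49·36·67 = 161388.
Minimum: 82510 at k=2.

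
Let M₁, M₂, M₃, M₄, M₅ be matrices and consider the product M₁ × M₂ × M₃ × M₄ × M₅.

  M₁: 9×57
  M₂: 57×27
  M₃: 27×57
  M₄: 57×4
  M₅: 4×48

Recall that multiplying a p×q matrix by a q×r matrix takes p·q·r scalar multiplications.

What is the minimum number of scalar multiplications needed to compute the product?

16092

Adjacent pairs: M₁M₂ = 9·57·27 = 13851; M₂M₃ = 57·27·57 = 87723; M₃M₄ = 27·57·4 = 6156; M₄M₅ = 57·4·48 = 10944.
Length 3: M₁..M₃: k=1: 0+87723+9·57·57=116964; k=2: 13851+0+9·27·57=27702 → min 27702 | M₂..M₄: k=2: 0+6156+57·27·4=12312; k=3: 87723+0+57·57·4=100719 → min 12312 | M₃..M₅: k=3: 0+10944+27·57·48=84816; k=4: 6156+0+27·4·48=11340 → min 11340.
Length 4: M₁..M₄: k=1: 0+12312+9·57·4=14364; k=2: 13851+6156+9·27·4=20979; k=3: 27702+0+9·57·4=29754 → min 14364 | M₂..M₅: k=2: 0+11340+57·27·48=85212; k=3: 87723+10944+57·57·48=254619; k=4: 12312+0+57·4·48=23256 → min 23256.
Length 5: M₁..M₅: k=1: 0+23256+9·57·48=47880; k=2: 13851+11340+9·27·48=36855; k=3: 27702+10944+9·57·48=63270; k=4: 14364+0+9·4·48=16092 → min 16092.
Optimal order: ((M₁ × (M₂ × (M₃ × M₄))) × M₅) with cost 16092.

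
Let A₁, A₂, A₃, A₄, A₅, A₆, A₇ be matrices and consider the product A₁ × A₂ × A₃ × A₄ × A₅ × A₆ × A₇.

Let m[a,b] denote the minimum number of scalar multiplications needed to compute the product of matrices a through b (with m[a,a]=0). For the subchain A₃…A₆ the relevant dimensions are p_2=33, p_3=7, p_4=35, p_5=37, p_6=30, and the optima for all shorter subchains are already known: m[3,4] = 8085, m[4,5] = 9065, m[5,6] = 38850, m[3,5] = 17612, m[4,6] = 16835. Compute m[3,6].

23765

m[3,6] = min over k∈[3,5] of m[3,k]+m[k+1,6]+p_{2}·p_k·p_{6}.
k=3: 0 + 16835 + 33·7·30 = 23765; k=4: 8085 + 38850 + 33·35·30 = 81585; k=5: 17612 + 0 + 33·37·30 = 54242.
Minimum: 23765 at k=3.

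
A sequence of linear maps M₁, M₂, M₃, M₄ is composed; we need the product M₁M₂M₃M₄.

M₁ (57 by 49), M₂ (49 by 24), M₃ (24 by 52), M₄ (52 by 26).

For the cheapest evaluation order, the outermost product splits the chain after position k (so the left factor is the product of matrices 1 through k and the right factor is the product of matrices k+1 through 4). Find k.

2

Adjacent pairs: M₁M₂ = 57·49·24 = 67032; M₂M₃ = 49·24·52 = 61152; M₃M₄ = 24·52·26 = 32448.
Length 3: M₁..M₃: k=1: 0+61152+57·49·52=206388; k=2: 67032+0+57·24·52=138168 → min 138168 | M₂..M₄: k=2: 0+32448+49·24·26=63024; k=3: 61152+0+49·52·26=127400 → min 63024.
Top-level splits: k=1: (M₁..M₁)·(M₂..M₄) → 0+63024+57·49·26 = 135642; k=2: (M₁..M₂)·(M₃..M₄) → 67032+32448+57·24·26 = 135048; k=3: (M₁..M₃)·(M₄..M₄) → 138168+0+57·52·26 = 215232.
Best split is after M₂, i.e. k = 2.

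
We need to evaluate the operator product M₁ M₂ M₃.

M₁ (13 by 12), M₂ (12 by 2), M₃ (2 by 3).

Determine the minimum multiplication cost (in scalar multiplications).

390

Order (M₁ (M₂ M₃)): (M₂ M₃): 12×2 by 2×3 → 12×3, cost 12·2·3 = 72; (M₁ (M₂ M₃)): 13×12 by 12×3 → 13×3, cost 13·12·3 = 468; cumulative 540. Total 540.
Order ((M₁ M₂) M₃): (M₁ M₂): 13×12 by 12×2 → 13×2, cost 13·12·2 = 312; ((M₁ M₂) M₃): 13×2 by 2×3 → 13×3, cost 13·2·3 = 78; cumulative 390. Total 390.
Minimum: 390.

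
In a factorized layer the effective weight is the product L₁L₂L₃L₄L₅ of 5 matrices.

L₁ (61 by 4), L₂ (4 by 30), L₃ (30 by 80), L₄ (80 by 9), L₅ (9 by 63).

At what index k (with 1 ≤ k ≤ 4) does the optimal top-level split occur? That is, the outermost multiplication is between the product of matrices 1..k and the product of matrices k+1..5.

Adjacent pairs: L₁L₂ = 61·4·30 = 7320; L₂L₃ = 4·30·80 = 9600; L₃L₄ = 30·80·9 = 21600; L₄L₅ = 80·9·63 = 45360.
Length 3: L₁..L₃: k=1: 0+9600+61·4·80=29120; k=2: 7320+0+61·30·80=153720 → min 29120 | L₂..L₄: k=2: 0+21600+4·30·9=22680; k=3: 9600+0+4·80·9=12480 → min 12480 | L₃..L₅: k=3: 0+45360+30·80·63=196560; k=4: 21600+0+30·9·63=38610 → min 38610.
Length 4: L₁..L₄: k=1: 0+12480+61·4·9=14676; k=2: 7320+21600+61·30·9=45390; k=3: 29120+0+61·80·9=73040 → min 14676 | L₂..L₅: k=2: 0+38610+4·30·63=46170; k=3: 9600+45360+4·80·63=75120; k=4: 12480+0+4·9·63=14748 → min 14748.
Top-level splits: k=1: (L₁..L₁)·(L₂..L₅) → 0+14748+61·4·63 = 30120; k=2: (L₁..L₂)·(L₃..L₅) → 7320+38610+61·30·63 = 161220; k=3: (L₁..L₃)·(L₄..L₅) → 29120+45360+61·80·63 = 381920; k=4: (L₁..L₄)·(L₅..L₅) → 14676+0+61·9·63 = 49263.
Best split is after L₁, i.e. k = 1.

1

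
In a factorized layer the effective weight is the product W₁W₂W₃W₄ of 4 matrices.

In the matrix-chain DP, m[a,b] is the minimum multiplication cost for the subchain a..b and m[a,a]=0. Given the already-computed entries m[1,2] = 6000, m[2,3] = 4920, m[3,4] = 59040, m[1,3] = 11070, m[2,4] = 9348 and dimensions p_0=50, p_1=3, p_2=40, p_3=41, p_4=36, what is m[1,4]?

m[1,4] = min over k∈[1,3] of m[1,k]+m[k+1,4]+p_{0}·p_k·p_{4}.
k=1: 0 + 9348 + 50·3·36 = 14748; k=2: 6000 + 59040 + 50·40·36 = 137040; k=3: 11070 + 0 + 50·41·36 = 84870.
Minimum: 14748 at k=1.

14748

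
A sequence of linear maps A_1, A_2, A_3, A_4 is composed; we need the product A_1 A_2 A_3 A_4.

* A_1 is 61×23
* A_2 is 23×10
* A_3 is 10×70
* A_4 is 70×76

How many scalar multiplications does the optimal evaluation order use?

Adjacent pairs: A_1A_2 = 61·23·10 = 14030; A_2A_3 = 23·10·70 = 16100; A_3A_4 = 10·70·76 = 53200.
Length 3: A_1..A_3: k=1: 0+16100+61·23·70=114310; k=2: 14030+0+61·10·70=56730 → min 56730 | A_2..A_4: k=2: 0+53200+23·10·76=70680; k=3: 16100+0+23·70·76=138460 → min 70680.
Length 4: A_1..A_4: k=1: 0+70680+61·23·76=177308; k=2: 14030+53200+61·10·76=113590; k=3: 56730+0+61·70·76=381250 → min 113590.
Optimal order: ((A_1 A_2) (A_3 A_4)) with cost 113590.

113590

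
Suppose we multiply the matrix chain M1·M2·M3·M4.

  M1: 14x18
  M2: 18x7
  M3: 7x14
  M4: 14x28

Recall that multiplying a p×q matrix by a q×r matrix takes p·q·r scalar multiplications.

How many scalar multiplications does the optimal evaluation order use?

7252

Adjacent pairs: M1M2 = 14·18·7 = 1764; M2M3 = 18·7·14 = 1764; M3M4 = 7·14·28 = 2744.
Length 3: M1..M3: k=1: 0+1764+14·18·14=5292; k=2: 1764+0+14·7·14=3136 → min 3136 | M2..M4: k=2: 0+2744+18·7·28=6272; k=3: 1764+0+18·14·28=8820 → min 6272.
Length 4: M1..M4: k=1: 0+6272+14·18·28=13328; k=2: 1764+2744+14·7·28=7252; k=3: 3136+0+14·14·28=8624 → min 7252.
Optimal order: ((M1·M2)·(M3·M4)) with cost 7252.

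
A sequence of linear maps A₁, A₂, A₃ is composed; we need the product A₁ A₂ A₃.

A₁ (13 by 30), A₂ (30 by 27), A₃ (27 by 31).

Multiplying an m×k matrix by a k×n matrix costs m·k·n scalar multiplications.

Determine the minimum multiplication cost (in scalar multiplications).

Order (A₁ (A₂ A₃)): (A₂ A₃): 30×27 by 27×31 → 30×31, cost 30·27·31 = 25110; (A₁ (A₂ A₃)): 13×30 by 30×31 → 13×31, cost 13·30·31 = 12090; cumulative 37200. Total 37200.
Order ((A₁ A₂) A₃): (A₁ A₂): 13×30 by 30×27 → 13×27, cost 13·30·27 = 10530; ((A₁ A₂) A₃): 13×27 by 27×31 → 13×31, cost 13·27·31 = 10881; cumulative 21411. Total 21411.
Minimum: 21411.

21411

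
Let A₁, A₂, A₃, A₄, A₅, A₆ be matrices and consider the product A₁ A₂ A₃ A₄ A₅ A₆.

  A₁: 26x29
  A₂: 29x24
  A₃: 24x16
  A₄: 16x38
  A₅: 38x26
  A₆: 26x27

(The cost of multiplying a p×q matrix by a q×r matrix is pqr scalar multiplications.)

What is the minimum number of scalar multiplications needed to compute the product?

61472

Adjacent pairs: A₁A₂ = 26·29·24 = 18096; A₂A₃ = 29·24·16 = 11136; A₃A₄ = 24·16·38 = 14592; A₄A₅ = 16·38·26 = 15808; A₅A₆ = 38·26·27 = 26676.
Length 3: A₁..A₃: k=1: 0+11136+26·29·16=23200; k=2: 18096+0+26·24·16=28080 → min 23200 | A₂..A₄: k=2: 0+14592+29·24·38=41040; k=3: 11136+0+29·16·38=28768 → min 28768 | A₃..A₅: k=3: 0+15808+24·16·26=25792; k=4: 14592+0+24·38·26=38304 → min 25792 | A₄..A₆: k=4: 0+26676+16·38·27=43092; k=5: 15808+0+16·26·27=27040 → min 27040.
Length 4: A₁..A₄: k=1: 0+28768+26·29·38=57420; k=2: 18096+14592+26·24·38=56400; k=3: 23200+0+26·16·38=39008 → min 39008 | A₂..A₅: k=2: 0+25792+29·24·26=43888; k=3: 11136+15808+29·16·26=39008; k=4: 28768+0+29·38·26=57420 → min 39008 | A₃..A₆: k=3: 0+27040+24·16·27=37408; k=4: 14592+26676+24·38·27=65892; k=5: 25792+0+24·26·27=42640 → min 37408.
Length 5: A₁..A₅: k=1: 0+39008+26·29·26=58612; k=2: 18096+25792+26·24·26=60112; k=3: 23200+15808+26·16·26=49824; k=4: 39008+0+26·38·26=64696 → min 49824 | A₂..A₆: k=2: 0+37408+29·24·27=56200; k=3: 11136+27040+29·16·27=50704; k=4: 28768+26676+29·38·27=85198; k=5: 39008+0+29·26·27=59366 → min 50704.
Length 6: A₁..A₆: k=1: 0+50704+26·29·27=71062; k=2: 18096+37408+26·24·27=72352; k=3: 23200+27040+26·16·27=61472; k=4: 39008+26676+26·38·27=92360; k=5: 49824+0+26·26·27=68076 → min 61472.
Optimal order: ((A₁ (A₂ A₃)) ((A₄ A₅) A₆)) with cost 61472.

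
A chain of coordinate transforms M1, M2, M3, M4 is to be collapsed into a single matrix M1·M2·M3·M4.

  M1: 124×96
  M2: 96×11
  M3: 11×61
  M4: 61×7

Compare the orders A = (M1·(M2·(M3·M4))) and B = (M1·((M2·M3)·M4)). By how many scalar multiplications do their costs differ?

93319

Order A = (M1·(M2·(M3·M4))): (M3·M4): 11×61 by 61×7 → 11×7, cost 11·61·7 = 4697; (M2·(M3·M4)): 96×11 by 11×7 → 96×7, cost 96·11·7 = 7392; cumulative 12089; (M1·(M2·(M3·M4))): 124×96 by 96×7 → 124×7, cost 124·96·7 = 83328; cumulative 95417. Total 95417.
Order B = (M1·((M2·M3)·M4)): (M2·M3): 96×11 by 11×61 → 96×61, cost 96·11·61 = 64416; ((M2·M3)·M4): 96×61 by 61×7 → 96×7, cost 96·61·7 = 40992; cumulative 105408; (M1·((M2·M3)·M4)): 124×96 by 96×7 → 124×7, cost 124·96·7 = 83328; cumulative 188736. Total 188736.
Difference: |95417 − 188736| = 93319.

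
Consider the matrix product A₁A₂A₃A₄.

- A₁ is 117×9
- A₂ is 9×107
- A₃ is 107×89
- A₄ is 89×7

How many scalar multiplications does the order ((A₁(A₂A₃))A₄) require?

252315

(A₂A₃): 9×107 by 107×89 → 9×89, cost 9·107·89 = 85707
(A₁(A₂A₃)): 117×9 by 9×89 → 117×89, cost 117·9·89 = 93717; cumulative 179424
((A₁(A₂A₃))A₄): 117×89 by 89×7 → 117×7, cost 117·89·7 = 72891; cumulative 252315
Total: 252315 scalar multiplications.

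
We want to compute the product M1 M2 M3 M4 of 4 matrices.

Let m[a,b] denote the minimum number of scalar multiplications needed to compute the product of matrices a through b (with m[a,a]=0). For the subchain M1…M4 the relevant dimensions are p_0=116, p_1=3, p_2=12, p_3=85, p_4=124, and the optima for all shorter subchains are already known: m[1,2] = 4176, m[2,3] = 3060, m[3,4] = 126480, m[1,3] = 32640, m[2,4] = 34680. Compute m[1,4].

m[1,4] = min over k∈[1,3] of m[1,k]+m[k+1,4]+p_{0}·p_k·p_{4}.
k=1: 0 + 34680 + 116·3·124 = 77832; k=2: 4176 + 126480 + 116·12·124 = 303264; k=3: 32640 + 0 + 116·85·124 = 1255280.
Minimum: 77832 at k=1.

77832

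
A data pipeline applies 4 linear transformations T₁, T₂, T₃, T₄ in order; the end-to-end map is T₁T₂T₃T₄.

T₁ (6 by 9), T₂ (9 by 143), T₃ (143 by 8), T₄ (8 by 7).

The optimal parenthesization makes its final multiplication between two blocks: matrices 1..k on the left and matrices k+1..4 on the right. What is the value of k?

Adjacent pairs: T₁T₂ = 6·9·143 = 7722; T₂T₃ = 9·143·8 = 10296; T₃T₄ = 143·8·7 = 8008.
Length 3: T₁..T₃: k=1: 0+10296+6·9·8=10728; k=2: 7722+0+6·143·8=14586 → min 10728 | T₂..T₄: k=2: 0+8008+9·143·7=17017; k=3: 10296+0+9·8·7=10800 → min 10800.
Top-level splits: k=1: (T₁..T₁)·(T₂..T₄) → 0+10800+6·9·7 = 11178; k=2: (T₁..T₂)·(T₃..T₄) → 7722+8008+6·143·7 = 21736; k=3: (T₁..T₃)·(T₄..T₄) → 10728+0+6·8·7 = 11064.
Best split is after T₃, i.e. k = 3.

3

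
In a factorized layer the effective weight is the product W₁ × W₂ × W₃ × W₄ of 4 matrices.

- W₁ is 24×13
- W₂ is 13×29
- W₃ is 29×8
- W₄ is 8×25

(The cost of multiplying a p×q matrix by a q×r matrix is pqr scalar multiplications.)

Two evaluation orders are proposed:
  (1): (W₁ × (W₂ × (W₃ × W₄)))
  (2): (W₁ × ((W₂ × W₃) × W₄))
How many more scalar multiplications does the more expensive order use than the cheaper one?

Order (1) = (W₁ × (W₂ × (W₃ × W₄))): (W₃ × W₄): 29×8 by 8×25 → 29×25, cost 29·8·25 = 5800; (W₂ × (W₃ × W₄)): 13×29 by 29×25 → 13×25, cost 13·29·25 = 9425; cumulative 15225; (W₁ × (W₂ × (W₃ × W₄))): 24×13 by 13×25 → 24×25, cost 24·13·25 = 7800; cumulative 23025. Total 23025.
Order (2) = (W₁ × ((W₂ × W₃) × W₄)): (W₂ × W₃): 13×29 by 29×8 → 13×8, cost 13·29·8 = 3016; ((W₂ × W₃) × W₄): 13×8 by 8×25 → 13×25, cost 13·8·25 = 2600; cumulative 5616; (W₁ × ((W₂ × W₃) × W₄)): 24×13 by 13×25 → 24×25, cost 24·13·25 = 7800; cumulative 13416. Total 13416.
Difference: |23025 − 13416| = 9609.

9609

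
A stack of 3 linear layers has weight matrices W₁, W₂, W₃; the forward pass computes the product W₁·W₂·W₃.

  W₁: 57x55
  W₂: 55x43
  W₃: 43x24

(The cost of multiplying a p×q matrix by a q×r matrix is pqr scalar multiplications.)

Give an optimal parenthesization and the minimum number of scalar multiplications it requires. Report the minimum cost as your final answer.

(W₁·(W₂·W₃)): cost 132000.
((W₁·W₂)·W₃): cost 193629.
Optimal: (W₁·(W₂·W₃)) with cost 132000.

132000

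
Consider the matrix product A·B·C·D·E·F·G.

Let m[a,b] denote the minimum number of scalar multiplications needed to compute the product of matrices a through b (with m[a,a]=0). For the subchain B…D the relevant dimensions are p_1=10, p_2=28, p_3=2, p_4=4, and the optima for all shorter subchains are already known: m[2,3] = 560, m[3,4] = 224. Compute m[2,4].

640

m[2,4] = min over k∈[2,3] of m[2,k]+m[k+1,4]+p_{1}·p_k·p_{4}.
k=2: 0 + 224 + 10·28·4 = 1344; k=3: 560 + 0 + 10·2·4 = 640.
Minimum: 640 at k=3.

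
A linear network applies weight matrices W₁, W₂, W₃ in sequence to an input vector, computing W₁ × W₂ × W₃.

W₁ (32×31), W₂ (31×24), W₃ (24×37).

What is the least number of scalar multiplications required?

52224

Order (W₁ × (W₂ × W₃)): (W₂ × W₃): 31×24 by 24×37 → 31×37, cost 31·24·37 = 27528; (W₁ × (W₂ × W₃)): 32×31 by 31×37 → 32×37, cost 32·31·37 = 36704; cumulative 64232. Total 64232.
Order ((W₁ × W₂) × W₃): (W₁ × W₂): 32×31 by 31×24 → 32×24, cost 32·31·24 = 23808; ((W₁ × W₂) × W₃): 32×24 by 24×37 → 32×37, cost 32·24·37 = 28416; cumulative 52224. Total 52224.
Minimum: 52224.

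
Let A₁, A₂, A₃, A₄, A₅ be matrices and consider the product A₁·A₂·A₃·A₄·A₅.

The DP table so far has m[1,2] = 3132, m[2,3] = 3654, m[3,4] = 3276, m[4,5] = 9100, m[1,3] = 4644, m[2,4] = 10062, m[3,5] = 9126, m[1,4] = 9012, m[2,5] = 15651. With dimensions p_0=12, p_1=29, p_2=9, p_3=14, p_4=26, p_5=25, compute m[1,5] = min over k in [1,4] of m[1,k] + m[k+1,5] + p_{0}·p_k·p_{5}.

14958

m[1,5] = min over k∈[1,4] of m[1,k]+m[k+1,5]+p_{0}·p_k·p_{5}.
k=1: 0 + 15651 + 12·29·25 = 24351; k=2: 3132 + 9126 + 12·9·25 = 14958; k=3: 4644 + 9100 + 12·14·25 = 17944; k=4: 9012 + 0 + 12·26·25 = 16812.
Minimum: 14958 at k=2.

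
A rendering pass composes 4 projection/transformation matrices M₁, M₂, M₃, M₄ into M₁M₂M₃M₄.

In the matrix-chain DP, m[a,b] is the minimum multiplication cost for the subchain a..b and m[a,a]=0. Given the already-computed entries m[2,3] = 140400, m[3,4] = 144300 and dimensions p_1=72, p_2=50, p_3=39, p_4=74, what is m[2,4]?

348192

m[2,4] = min over k∈[2,3] of m[2,k]+m[k+1,4]+p_{1}·p_k·p_{4}.
k=2: 0 + 144300 + 72·50·74 = 410700; k=3: 140400 + 0 + 72·39·74 = 348192.
Minimum: 348192 at k=3.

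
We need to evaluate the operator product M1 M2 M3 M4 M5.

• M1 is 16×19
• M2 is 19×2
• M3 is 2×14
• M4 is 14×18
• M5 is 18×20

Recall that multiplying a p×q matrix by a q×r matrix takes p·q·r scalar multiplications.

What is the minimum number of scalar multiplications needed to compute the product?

2472

Adjacent pairs: M1M2 = 16·19·2 = 608; M2M3 = 19·2·14 = 532; M3M4 = 2·14·18 = 504; M4M5 = 14·18·20 = 5040.
Length 3: M1..M3: k=1: 0+532+16·19·14=4788; k=2: 608+0+16·2·14=1056 → min 1056 | M2..M4: k=2: 0+504+19·2·18=1188; k=3: 532+0+19·14·18=5320 → min 1188 | M3..M5: k=3: 0+5040+2·14·20=5600; k=4: 504+0+2·18·20=1224 → min 1224.
Length 4: M1..M4: k=1: 0+1188+16·19·18=6660; k=2: 608+504+16·2·18=1688; k=3: 1056+0+16·14·18=5088 → min 1688 | M2..M5: k=2: 0+1224+19·2·20=1984; k=3: 532+5040+19·14·20=10892; k=4: 1188+0+19·18·20=8028 → min 1984.
Length 5: M1..M5: k=1: 0+1984+16·19·20=8064; k=2: 608+1224+16·2·20=2472; k=3: 1056+5040+16·14·20=10576; k=4: 1688+0+16·18·20=7448 → min 2472.
Optimal order: ((M1 M2) ((M3 M4) M5)) with cost 2472.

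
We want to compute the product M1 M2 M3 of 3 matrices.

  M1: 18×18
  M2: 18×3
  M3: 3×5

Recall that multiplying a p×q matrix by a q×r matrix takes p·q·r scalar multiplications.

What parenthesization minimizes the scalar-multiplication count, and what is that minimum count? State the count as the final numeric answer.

1242

(M1 (M2 M3)): cost 1890.
((M1 M2) M3): cost 1242.
Optimal: ((M1 M2) M3) with cost 1242.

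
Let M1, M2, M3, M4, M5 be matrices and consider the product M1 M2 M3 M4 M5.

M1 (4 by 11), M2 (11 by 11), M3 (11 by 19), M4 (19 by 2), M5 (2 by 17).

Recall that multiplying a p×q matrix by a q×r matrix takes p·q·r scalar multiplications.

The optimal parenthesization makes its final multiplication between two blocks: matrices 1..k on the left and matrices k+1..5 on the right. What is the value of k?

4

Adjacent pairs: M1M2 = 4·11·11 = 484; M2M3 = 11·11·19 = 2299; M3M4 = 11·19·2 = 418; M4M5 = 19·2·17 = 646.
Length 3: M1..M3: k=1: 0+2299+4·11·19=3135; k=2: 484+0+4·11·19=1320 → min 1320 | M2..M4: k=2: 0+418+11·11·2=660; k=3: 2299+0+11·19·2=2717 → min 660 | M3..M5: k=3: 0+646+11·19·17=4199; k=4: 418+0+11·2·17=792 → min 792.
Length 4: M1..M4: k=1: 0+660+4·11·2=748; k=2: 484+418+4·11·2=990; k=3: 1320+0+4·19·2=1472 → min 748 | M2..M5: k=2: 0+792+11·11·17=2849; k=3: 2299+646+11·19·17=6498; k=4: 660+0+11·2·17=1034 → min 1034.
Top-level splits: k=1: (M1..M1)·(M2..M5) → 0+1034+4·11·17 = 1782; k=2: (M1..M2)·(M3..M5) → 484+792+4·11·17 = 2024; k=3: (M1..M3)·(M4..M5) → 1320+646+4·19·17 = 3258; k=4: (M1..M4)·(M5..M5) → 748+0+4·2·17 = 884.
Best split is after M4, i.e. k = 4.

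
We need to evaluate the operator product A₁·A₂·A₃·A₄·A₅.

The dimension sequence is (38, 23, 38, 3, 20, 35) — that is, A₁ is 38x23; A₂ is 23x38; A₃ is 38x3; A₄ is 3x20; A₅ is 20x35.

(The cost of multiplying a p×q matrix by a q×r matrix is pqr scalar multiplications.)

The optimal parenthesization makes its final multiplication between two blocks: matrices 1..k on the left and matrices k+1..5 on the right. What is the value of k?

Adjacent pairs: A₁A₂ = 38·23·38 = 33212; A₂A₃ = 23·38·3 = 2622; A₃A₄ = 38·3·20 = 2280; A₄A₅ = 3·20·35 = 2100.
Length 3: A₁..A₃: k=1: 0+2622+38·23·3=5244; k=2: 33212+0+38·38·3=37544 → min 5244 | A₂..A₄: k=2: 0+2280+23·38·20=19760; k=3: 2622+0+23·3·20=4002 → min 4002 | A₃..A₅: k=3: 0+2100+38·3·35=6090; k=4: 2280+0+38·20·35=28880 → min 6090.
Length 4: A₁..A₄: k=1: 0+4002+38·23·20=21482; k=2: 33212+2280+38·38·20=64372; k=3: 5244+0+38·3·20=7524 → min 7524 | A₂..A₅: k=2: 0+6090+23·38·35=36680; k=3: 2622+2100+23·3·35=7137; k=4: 4002+0+23·20·35=20102 → min 7137.
Top-level splits: k=1: (A₁..A₁)·(A₂..A₅) → 0+7137+38·23·35 = 37727; k=2: (A₁..A₂)·(A₃..A₅) → 33212+6090+38·38·35 = 89842; k=3: (A₁..A₃)·(A₄..A₅) → 5244+2100+38·3·35 = 11334; k=4: (A₁..A₄)·(A₅..A₅) → 7524+0+38·20·35 = 34124.
Best split is after A₃, i.e. k = 3.

3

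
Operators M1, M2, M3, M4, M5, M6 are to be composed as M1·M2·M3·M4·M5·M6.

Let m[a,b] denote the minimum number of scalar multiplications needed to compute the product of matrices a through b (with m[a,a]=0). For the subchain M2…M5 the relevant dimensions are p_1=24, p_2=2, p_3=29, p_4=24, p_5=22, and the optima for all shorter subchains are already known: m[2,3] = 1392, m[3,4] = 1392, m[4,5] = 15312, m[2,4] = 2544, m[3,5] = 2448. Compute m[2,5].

3504

m[2,5] = min over k∈[2,4] of m[2,k]+m[k+1,5]+p_{1}·p_k·p_{5}.
k=2: 0 + 2448 + 24·2·22 = 3504; k=3: 1392 + 15312 + 24·29·22 = 32016; k=4: 2544 + 0 + 24·24·22 = 15216.
Minimum: 3504 at k=2.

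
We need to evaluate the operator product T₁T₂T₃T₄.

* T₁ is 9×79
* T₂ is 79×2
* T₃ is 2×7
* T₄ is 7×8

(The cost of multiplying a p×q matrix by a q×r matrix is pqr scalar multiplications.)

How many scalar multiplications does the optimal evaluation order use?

Adjacent pairs: T₁T₂ = 9·79·2 = 1422; T₂T₃ = 79·2·7 = 1106; T₃T₄ = 2·7·8 = 112.
Length 3: T₁..T₃: k=1: 0+1106+9·79·7=6083; k=2: 1422+0+9·2·7=1548 → min 1548 | T₂..T₄: k=2: 0+112+79·2·8=1376; k=3: 1106+0+79·7·8=5530 → min 1376.
Length 4: T₁..T₄: k=1: 0+1376+9·79·8=7064; k=2: 1422+112+9·2·8=1678; k=3: 1548+0+9·7·8=2052 → min 1678.
Optimal order: ((T₁T₂)(T₃T₄)) with cost 1678.

1678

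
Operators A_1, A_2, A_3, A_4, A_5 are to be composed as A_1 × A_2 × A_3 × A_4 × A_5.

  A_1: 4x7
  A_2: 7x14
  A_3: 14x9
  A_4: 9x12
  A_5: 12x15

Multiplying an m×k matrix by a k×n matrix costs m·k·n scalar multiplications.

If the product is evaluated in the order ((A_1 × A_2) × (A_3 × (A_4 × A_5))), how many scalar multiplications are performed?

(A_1 × A_2): 4×7 by 7×14 → 4×14, cost 4·7·14 = 392
(A_4 × A_5): 9×12 by 12×15 → 9×15, cost 9·12·15 = 1620
(A_3 × (A_4 × A_5)): 14×9 by 9×15 → 14×15, cost 14·9·15 = 1890; cumulative 3510
((A_1 × A_2) × (A_3 × (A_4 × A_5))): 4×14 by 14×15 → 4×15, cost 4·14·15 = 840; cumulative 4742
Total: 4742 scalar multiplications.

4742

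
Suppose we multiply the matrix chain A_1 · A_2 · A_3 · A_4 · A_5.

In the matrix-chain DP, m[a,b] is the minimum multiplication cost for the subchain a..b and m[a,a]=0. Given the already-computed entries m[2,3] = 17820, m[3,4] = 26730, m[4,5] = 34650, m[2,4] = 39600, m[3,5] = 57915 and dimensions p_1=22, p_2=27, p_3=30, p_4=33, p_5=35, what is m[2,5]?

65010

m[2,5] = min over k∈[2,4] of m[2,k]+m[k+1,5]+p_{1}·p_k·p_{5}.
k=2: 0 + 57915 + 22·27·35 = 78705; k=3: 17820 + 34650 + 22·30·35 = 75570; k=4: 39600 + 0 + 22·33·35 = 65010.
Minimum: 65010 at k=4.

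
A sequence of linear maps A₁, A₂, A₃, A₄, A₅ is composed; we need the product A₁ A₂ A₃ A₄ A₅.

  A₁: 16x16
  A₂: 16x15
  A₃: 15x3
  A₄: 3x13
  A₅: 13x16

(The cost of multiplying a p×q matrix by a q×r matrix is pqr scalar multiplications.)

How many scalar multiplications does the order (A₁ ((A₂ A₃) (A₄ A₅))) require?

(A₂ A₃): 16×15 by 15×3 → 16×3, cost 16·15·3 = 720
(A₄ A₅): 3×13 by 13×16 → 3×16, cost 3·13·16 = 624
((A₂ A₃) (A₄ A₅)): 16×3 by 3×16 → 16×16, cost 16·3·16 = 768; cumulative 2112
(A₁ ((A₂ A₃) (A₄ A₅))): 16×16 by 16×16 → 16×16, cost 16·16·16 = 4096; cumulative 6208
Total: 6208 scalar multiplications.

6208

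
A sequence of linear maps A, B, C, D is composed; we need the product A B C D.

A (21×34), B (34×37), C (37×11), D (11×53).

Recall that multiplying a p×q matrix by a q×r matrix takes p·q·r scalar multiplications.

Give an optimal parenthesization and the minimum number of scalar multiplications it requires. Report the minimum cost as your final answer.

33935

Adjacent pairs: AB = 21·34·37 = 26418; BC = 34·37·11 = 13838; CD = 37·11·53 = 21571.
Length 3: A..C: k=1: 0+13838+21·34·11=21692; k=2: 26418+0+21·37·11=34965 → min 21692 | B..D: k=2: 0+21571+34·37·53=88245; k=3: 13838+0+34·11·53=33660 → min 33660.
Length 4: A..D: k=1: 0+33660+21·34·53=71502; k=2: 26418+21571+21·37·53=89170; k=3: 21692+0+21·11·53=33935 → min 33935.
Optimal parenthesization: ((A (B C)) D) with cost 33935.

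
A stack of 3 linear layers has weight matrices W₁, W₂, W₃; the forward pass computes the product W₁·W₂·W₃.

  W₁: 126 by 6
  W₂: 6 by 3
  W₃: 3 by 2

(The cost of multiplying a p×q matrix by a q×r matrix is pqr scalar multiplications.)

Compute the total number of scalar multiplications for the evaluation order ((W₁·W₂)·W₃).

3024

(W₁·W₂): 126×6 by 6×3 → 126×3, cost 126·6·3 = 2268
((W₁·W₂)·W₃): 126×3 by 3×2 → 126×2, cost 126·3·2 = 756; cumulative 3024
Total: 3024 scalar multiplications.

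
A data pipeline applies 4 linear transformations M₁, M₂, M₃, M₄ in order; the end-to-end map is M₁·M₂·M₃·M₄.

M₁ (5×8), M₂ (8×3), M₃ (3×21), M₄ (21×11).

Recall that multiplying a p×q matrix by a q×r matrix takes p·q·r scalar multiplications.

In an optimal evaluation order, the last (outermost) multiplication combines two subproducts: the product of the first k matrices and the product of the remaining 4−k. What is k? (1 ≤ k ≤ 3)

2

Adjacent pairs: M₁M₂ = 5·8·3 = 120; M₂M₃ = 8·3·21 = 504; M₃M₄ = 3·21·11 = 693.
Length 3: M₁..M₃: k=1: 0+504+5·8·21=1344; k=2: 120+0+5·3·21=435 → min 435 | M₂..M₄: k=2: 0+693+8·3·11=957; k=3: 504+0+8·21·11=2352 → min 957.
Top-level splits: k=1: (M₁..M₁)·(M₂..M₄) → 0+957+5·8·11 = 1397; k=2: (M₁..M₂)·(M₃..M₄) → 120+693+5·3·11 = 978; k=3: (M₁..M₃)·(M₄..M₄) → 435+0+5·21·11 = 1590.
Best split is after M₂, i.e. k = 2.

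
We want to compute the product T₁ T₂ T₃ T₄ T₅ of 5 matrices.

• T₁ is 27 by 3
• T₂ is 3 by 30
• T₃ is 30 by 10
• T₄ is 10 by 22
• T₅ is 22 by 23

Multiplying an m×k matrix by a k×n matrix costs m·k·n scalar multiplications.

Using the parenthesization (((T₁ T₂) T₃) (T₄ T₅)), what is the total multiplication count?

(T₁ T₂): 27×3 by 3×30 → 27×30, cost 27·3·30 = 2430
((T₁ T₂) T₃): 27×30 by 30×10 → 27×10, cost 27·30·10 = 8100; cumulative 10530
(T₄ T₅): 10×22 by 22×23 → 10×23, cost 10·22·23 = 5060
(((T₁ T₂) T₃) (T₄ T₅)): 27×10 by 10×23 → 27×23, cost 27·10·23 = 6210; cumulative 21800
Total: 21800 scalar multiplications.

21800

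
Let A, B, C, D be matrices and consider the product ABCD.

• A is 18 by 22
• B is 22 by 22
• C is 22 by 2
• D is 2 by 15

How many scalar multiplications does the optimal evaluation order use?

2300

Adjacent pairs: AB = 18·22·22 = 8712; BC = 22·22·2 = 968; CD = 22·2·15 = 660.
Length 3: A..C: k=1: 0+968+18·22·2=1760; k=2: 8712+0+18·22·2=9504 → min 1760 | B..D: k=2: 0+660+22·22·15=7920; k=3: 968+0+22·2·15=1628 → min 1628.
Length 4: A..D: k=1: 0+1628+18·22·15=7568; k=2: 8712+660+18·22·15=15312; k=3: 1760+0+18·2·15=2300 → min 2300.
Optimal order: ((A(BC))D) with cost 2300.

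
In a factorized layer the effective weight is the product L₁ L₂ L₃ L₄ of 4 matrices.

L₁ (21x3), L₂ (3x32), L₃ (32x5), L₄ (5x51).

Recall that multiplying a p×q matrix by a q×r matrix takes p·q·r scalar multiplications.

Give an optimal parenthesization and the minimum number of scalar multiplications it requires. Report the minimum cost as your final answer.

4458

Adjacent pairs: L₁L₂ = 21·3·32 = 2016; L₂L₃ = 3·32·5 = 480; L₃L₄ = 32·5·51 = 8160.
Length 3: L₁..L₃: k=1: 0+480+21·3·5=795; k=2: 2016+0+21·32·5=5376 → min 795 | L₂..L₄: k=2: 0+8160+3·32·51=13056; k=3: 480+0+3·5·51=1245 → min 1245.
Length 4: L₁..L₄: k=1: 0+1245+21·3·51=4458; k=2: 2016+8160+21·32·51=44448; k=3: 795+0+21·5·51=6150 → min 4458.
Optimal parenthesization: (L₁ ((L₂ L₃) L₄)) with cost 4458.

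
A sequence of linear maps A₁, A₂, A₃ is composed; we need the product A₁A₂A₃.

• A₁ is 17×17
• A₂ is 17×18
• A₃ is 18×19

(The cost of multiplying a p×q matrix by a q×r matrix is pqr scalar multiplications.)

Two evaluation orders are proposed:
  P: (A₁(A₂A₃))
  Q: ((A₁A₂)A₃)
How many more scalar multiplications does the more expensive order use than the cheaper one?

289

Order P = (A₁(A₂A₃)): (A₂A₃): 17×18 by 18×19 → 17×19, cost 17·18·19 = 5814; (A₁(A₂A₃)): 17×17 by 17×19 → 17×19, cost 17·17·19 = 5491; cumulative 11305. Total 11305.
Order Q = ((A₁A₂)A₃): (A₁A₂): 17×17 by 17×18 → 17×18, cost 17·17·18 = 5202; ((A₁A₂)A₃): 17×18 by 18×19 → 17×19, cost 17·18·19 = 5814; cumulative 11016. Total 11016.
Difference: |11305 − 11016| = 289.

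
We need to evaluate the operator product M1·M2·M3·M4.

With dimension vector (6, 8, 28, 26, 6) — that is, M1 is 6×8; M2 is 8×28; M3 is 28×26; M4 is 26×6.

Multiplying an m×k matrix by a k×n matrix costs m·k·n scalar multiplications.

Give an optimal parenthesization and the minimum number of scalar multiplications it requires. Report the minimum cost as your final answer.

Adjacent pairs: M1M2 = 6·8·28 = 1344; M2M3 = 8·28·26 = 5824; M3M4 = 28·26·6 = 4368.
Length 3: M1..M3: k=1: 0+5824+6·8·26=7072; k=2: 1344+0+6·28·26=5712 → min 5712 | M2..M4: k=2: 0+4368+8·28·6=5712; k=3: 5824+0+8·26·6=7072 → min 5712.
Length 4: M1..M4: k=1: 0+5712+6·8·6=6000; k=2: 1344+4368+6·28·6=6720; k=3: 5712+0+6·26·6=6648 → min 6000.
Optimal parenthesization: (M1·(M2·(M3·M4))) with cost 6000.

6000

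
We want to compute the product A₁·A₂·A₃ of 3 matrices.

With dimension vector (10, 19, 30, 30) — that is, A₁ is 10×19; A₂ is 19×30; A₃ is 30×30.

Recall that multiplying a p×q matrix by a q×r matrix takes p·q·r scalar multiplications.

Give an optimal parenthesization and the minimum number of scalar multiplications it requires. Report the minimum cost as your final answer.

(A₁·(A₂·A₃)): cost 22800.
((A₁·A₂)·A₃): cost 14700.
Optimal: ((A₁·A₂)·A₃) with cost 14700.

14700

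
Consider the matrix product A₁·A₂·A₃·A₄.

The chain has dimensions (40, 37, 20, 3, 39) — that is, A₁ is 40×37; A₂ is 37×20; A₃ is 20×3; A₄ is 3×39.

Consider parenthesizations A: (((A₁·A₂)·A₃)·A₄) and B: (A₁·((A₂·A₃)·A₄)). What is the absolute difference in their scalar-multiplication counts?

27589

Order A = (((A₁·A₂)·A₃)·A₄): (A₁·A₂): 40×37 by 37×20 → 40×20, cost 40·37·20 = 29600; ((A₁·A₂)·A₃): 40×20 by 20×3 → 40×3, cost 40·20·3 = 2400; cumulative 32000; (((A₁·A₂)·A₃)·A₄): 40×3 by 3×39 → 40×39, cost 40·3·39 = 4680; cumulative 36680. Total 36680.
Order B = (A₁·((A₂·A₃)·A₄)): (A₂·A₃): 37×20 by 20×3 → 37×3, cost 37·20·3 = 2220; ((A₂·A₃)·A₄): 37×3 by 3×39 → 37×39, cost 37·3·39 = 4329; cumulative 6549; (A₁·((A₂·A₃)·A₄)): 40×37 by 37×39 → 40×39, cost 40·37·39 = 57720; cumulative 64269. Total 64269.
Difference: |36680 − 64269| = 27589.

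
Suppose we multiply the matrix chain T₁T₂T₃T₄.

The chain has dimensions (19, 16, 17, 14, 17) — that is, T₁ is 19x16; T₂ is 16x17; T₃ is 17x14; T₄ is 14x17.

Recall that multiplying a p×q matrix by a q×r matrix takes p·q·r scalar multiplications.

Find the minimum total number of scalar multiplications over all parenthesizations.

Adjacent pairs: T₁T₂ = 19·16·17 = 5168; T₂T₃ = 16·17·14 = 3808; T₃T₄ = 17·14·17 = 4046.
Length 3: T₁..T₃: k=1: 0+3808+19·16·14=8064; k=2: 5168+0+19·17·14=9690 → min 8064 | T₂..T₄: k=2: 0+4046+16·17·17=8670; k=3: 3808+0+16·14·17=7616 → min 7616.
Length 4: T₁..T₄: k=1: 0+7616+19·16·17=12784; k=2: 5168+4046+19·17·17=14705; k=3: 8064+0+19·14·17=12586 → min 12586.
Optimal order: ((T₁(T₂T₃))T₄) with cost 12586.

12586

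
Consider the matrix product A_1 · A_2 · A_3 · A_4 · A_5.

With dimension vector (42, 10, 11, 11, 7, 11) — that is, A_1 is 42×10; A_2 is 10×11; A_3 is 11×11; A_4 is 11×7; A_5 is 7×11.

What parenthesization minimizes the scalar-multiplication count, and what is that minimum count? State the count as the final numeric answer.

Adjacent pairs: A_1A_2 = 42·10·11 = 4620; A_2A_3 = 10·11·11 = 1210; A_3A_4 = 11·11·7 = 847; A_4A_5 = 11·7·11 = 847.
Length 3: A_1..A_3: k=1: 0+1210+42·10·11=5830; k=2: 4620+0+42·11·11=9702 → min 5830 | A_2..A_4: k=2: 0+847+10·11·7=1617; k=3: 1210+0+10·11·7=1980 → min 1617 | A_3..A_5: k=3: 0+847+11·11·11=2178; k=4: 847+0+11·7·11=1694 → min 1694.
Length 4: A_1..A_4: k=1: 0+1617+42·10·7=4557; k=2: 4620+847+42·11·7=8701; k=3: 5830+0+42·11·7=9064 → min 4557 | A_2..A_5: k=2: 0+1694+10·11·11=2904; k=3: 1210+847+10·11·11=3267; k=4: 1617+0+10·7·11=2387 → min 2387.
Length 5: A_1..A_5: k=1: 0+2387+42·10·11=7007; k=2: 4620+1694+42·11·11=11396; k=3: 5830+847+42·11·11=11759; k=4: 4557+0+42·7·11=7791 → min 7007.
Optimal parenthesization: (A_1 · ((A_2 · (A_3 · A_4)) · A_5)) with cost 7007.

7007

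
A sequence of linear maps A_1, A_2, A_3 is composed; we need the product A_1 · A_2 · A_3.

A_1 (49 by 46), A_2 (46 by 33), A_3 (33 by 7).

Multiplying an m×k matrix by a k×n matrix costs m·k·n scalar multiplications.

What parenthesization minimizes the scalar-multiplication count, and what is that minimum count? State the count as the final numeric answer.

(A_1 · (A_2 · A_3)): cost 26404.
((A_1 · A_2) · A_3): cost 85701.
Optimal: (A_1 · (A_2 · A_3)) with cost 26404.

26404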